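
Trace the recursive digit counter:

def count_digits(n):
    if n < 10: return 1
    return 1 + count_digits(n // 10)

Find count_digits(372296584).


count_digits(372296584) = 1 + count_digits(37229658)
count_digits(37229658) = 1 + count_digits(3722965)
count_digits(3722965) = 1 + count_digits(372296)
count_digits(372296) = 1 + count_digits(37229)
count_digits(37229) = 1 + count_digits(3722)
count_digits(3722) = 1 + count_digits(372)
count_digits(372) = 1 + count_digits(37)
count_digits(37) = 1 + count_digits(3)
count_digits(3) = 1  (base case: 3 < 10)
Unwinding: 1 + 1 + 1 + 1 + 1 + 1 + 1 + 1 + 1 = 9

9


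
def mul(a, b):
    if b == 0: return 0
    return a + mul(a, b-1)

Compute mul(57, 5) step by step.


mul(57, 5) = 57 + mul(57, 4)
mul(57, 4) = 57 + mul(57, 3)
mul(57, 3) = 57 + mul(57, 2)
mul(57, 2) = 57 + mul(57, 1)
mul(57, 1) = 57 + mul(57, 0)
mul(57, 0) = 0  (base case)
Total: 57 + 57 + 57 + 57 + 57 + 0 = 285

285


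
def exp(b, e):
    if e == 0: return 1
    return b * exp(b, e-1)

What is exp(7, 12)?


exp(7, 12)
= 7 * exp(7, 11)
= 7 * 7 * exp(7, 10)
= 7 * 7 * 7 * exp(7, 9)
= 7 * 7 * 7 * 7 * exp(7, 8)
= 7 * 7 * 7 * 7 * 7 * exp(7, 7)
= 7 * 7 * 7 * 7 * 7 * 7 * exp(7, 6)
= 7 * 7 * 7 * 7 * 7 * 7 * 7 * exp(7, 5)
= 7 * 7 * 7 * 7 * 7 * 7 * 7 * 7 * exp(7, 4)
= 7 * 7 * 7 * 7 * 7 * 7 * 7 * 7 * 7 * exp(7, 3)
= 7 * 7 * 7 * 7 * 7 * 7 * 7 * 7 * 7 * 7 * exp(7, 2)
= 7 * 7 * 7 * 7 * 7 * 7 * 7 * 7 * 7 * 7 * 7 * exp(7, 1)
= 7 * 7 * 7 * 7 * 7 * 7 * 7 * 7 * 7 * 7 * 7 * 7 * exp(7, 0)
= 7 * 7 * 7 * 7 * 7 * 7 * 7 * 7 * 7 * 7 * 7 * 7 * 1
= 13841287201

13841287201


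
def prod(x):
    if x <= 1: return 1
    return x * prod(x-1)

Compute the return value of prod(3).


prod(3)
= 3 * prod(2)
= 3 * 2 * prod(1)
= 3 * 2 * 1
= 6

6


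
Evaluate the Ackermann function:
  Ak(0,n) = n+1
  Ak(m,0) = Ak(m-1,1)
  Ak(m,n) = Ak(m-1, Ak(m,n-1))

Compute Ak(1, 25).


Ak(1, 25) = Ak(0, Ak(1, 24))
  Ak(1, 24) = Ak(0, Ak(1, 23))
    Ak(1, 23) = Ak(0, Ak(1, 22))
      Ak(1, 22) = Ak(0, Ak(1, 21))
        Ak(1, 21) = Ak(0, Ak(1, 20))
          Ak(1, 20) = Ak(0, Ak(1, 19))
          Ak(1, 19) = Ak(0, Ak(1, 18))
          Ak(1, 18) = Ak(0, Ak(1, 17))
          Ak(1, 17) = Ak(0, Ak(1, 16))
          Ak(1, 16) = Ak(0, Ak(1, 15))
          Ak(1, 15) = Ak(0, Ak(1, 14))
          Ak(1, 14) = Ak(0, Ak(1, 13))
          Ak(1, 13) = Ak(0, Ak(1, 12))
          Ak(1, 12) = Ak(0, Ak(1, 11))
          Ak(1, 11) = Ak(0, Ak(1, 10))
          Ak(1, 10) = Ak(0, Ak(1, 9))
          Ak(1, 9) = Ak(0, Ak(1, 8))
          Ak(1, 8) = Ak(0, Ak(1, 7))
          Ak(1, 7) = Ak(0, Ak(1, 6))
          Ak(1, 6) = Ak(0, Ak(1, 5))
          Ak(1, 5) = Ak(0, Ak(1, 4))
          Ak(1, 4) = Ak(0, Ak(1, 3))
          Ak(1, 3) = Ak(0, Ak(1, 2))
          Ak(1, 2) = Ak(0, Ak(1, 1))
          Ak(1, 1) = Ak(0, Ak(1, 0))
... (trace truncated)
Result: Ak(1, 25) = 27

27


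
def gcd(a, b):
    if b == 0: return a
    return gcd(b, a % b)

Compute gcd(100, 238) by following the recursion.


gcd(100, 238) = gcd(238, 100)
gcd(238, 100) = gcd(100, 38)
gcd(100, 38) = gcd(38, 24)
gcd(38, 24) = gcd(24, 14)
gcd(24, 14) = gcd(14, 10)
gcd(14, 10) = gcd(10, 4)
gcd(10, 4) = gcd(4, 2)
gcd(4, 2) = gcd(2, 0)
gcd(2, 0) = 2  (base case)

2


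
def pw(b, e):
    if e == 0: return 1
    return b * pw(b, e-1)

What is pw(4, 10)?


pw(4, 10)
= 4 * pw(4, 9)
= 4 * 4 * pw(4, 8)
= 4 * 4 * 4 * pw(4, 7)
= 4 * 4 * 4 * 4 * pw(4, 6)
= 4 * 4 * 4 * 4 * 4 * pw(4, 5)
= 4 * 4 * 4 * 4 * 4 * 4 * pw(4, 4)
= 4 * 4 * 4 * 4 * 4 * 4 * 4 * pw(4, 3)
= 4 * 4 * 4 * 4 * 4 * 4 * 4 * 4 * pw(4, 2)
= 4 * 4 * 4 * 4 * 4 * 4 * 4 * 4 * 4 * pw(4, 1)
= 4 * 4 * 4 * 4 * 4 * 4 * 4 * 4 * 4 * 4 * pw(4, 0)
= 4 * 4 * 4 * 4 * 4 * 4 * 4 * 4 * 4 * 4 * 1
= 1048576

1048576


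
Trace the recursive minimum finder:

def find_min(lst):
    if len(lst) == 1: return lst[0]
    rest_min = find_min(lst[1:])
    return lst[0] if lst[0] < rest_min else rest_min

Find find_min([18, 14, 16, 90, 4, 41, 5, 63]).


find_min([18, 14, 16, 90, 4, 41, 5, 63]): compare 18 with find_min([14, 16, 90, 4, 41, 5, 63])
find_min([14, 16, 90, 4, 41, 5, 63]): compare 14 with find_min([16, 90, 4, 41, 5, 63])
find_min([16, 90, 4, 41, 5, 63]): compare 16 with find_min([90, 4, 41, 5, 63])
find_min([90, 4, 41, 5, 63]): compare 90 with find_min([4, 41, 5, 63])
find_min([4, 41, 5, 63]): compare 4 with find_min([41, 5, 63])
find_min([41, 5, 63]): compare 41 with find_min([5, 63])
find_min([5, 63]): compare 5 with find_min([63])
find_min([63]) = 63  (base case)
Compare 5 with 63 -> 5
Compare 41 with 5 -> 5
Compare 4 with 5 -> 4
Compare 90 with 4 -> 4
Compare 16 with 4 -> 4
Compare 14 with 4 -> 4
Compare 18 with 4 -> 4

4


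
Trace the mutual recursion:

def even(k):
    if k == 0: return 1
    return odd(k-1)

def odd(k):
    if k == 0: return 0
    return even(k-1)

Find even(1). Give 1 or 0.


even(1) = odd(0)
odd(0) = 0  (base case)
Result: 0

0


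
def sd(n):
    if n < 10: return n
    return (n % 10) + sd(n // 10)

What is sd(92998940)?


sd(92998940) = 0 + sd(9299894)
sd(9299894) = 4 + sd(929989)
sd(929989) = 9 + sd(92998)
sd(92998) = 8 + sd(9299)
sd(9299) = 9 + sd(929)
sd(929) = 9 + sd(92)
sd(92) = 2 + sd(9)
sd(9) = 9  (base case)
Total: 0 + 4 + 9 + 8 + 9 + 9 + 2 + 9 = 50

50


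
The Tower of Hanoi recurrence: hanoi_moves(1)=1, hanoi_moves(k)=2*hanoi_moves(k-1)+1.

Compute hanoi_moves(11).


hanoi_moves(11) = 2 * hanoi_moves(10) + 1
hanoi_moves(10) = 2 * hanoi_moves(9) + 1
hanoi_moves(9) = 2 * hanoi_moves(8) + 1
hanoi_moves(8) = 2 * hanoi_moves(7) + 1
hanoi_moves(7) = 2 * hanoi_moves(6) + 1
hanoi_moves(6) = 2 * hanoi_moves(5) + 1
hanoi_moves(5) = 2 * hanoi_moves(4) + 1
hanoi_moves(4) = 2 * hanoi_moves(3) + 1
hanoi_moves(3) = 2 * hanoi_moves(2) + 1
hanoi_moves(2) = 2 * hanoi_moves(1) + 1
hanoi_moves(1) = 1  (base case)
hanoi_moves(2) = 2 * 1 + 1 = 3
hanoi_moves(3) = 2 * 3 + 1 = 7
hanoi_moves(4) = 2 * 7 + 1 = 15
hanoi_moves(5) = 2 * 15 + 1 = 31
hanoi_moves(6) = 2 * 31 + 1 = 63
hanoi_moves(7) = 2 * 63 + 1 = 127
hanoi_moves(8) = 2 * 127 + 1 = 255
hanoi_moves(9) = 2 * 255 + 1 = 511
hanoi_moves(10) = 2 * 511 + 1 = 1023
hanoi_moves(11) = 2 * 1023 + 1 = 2047

2047


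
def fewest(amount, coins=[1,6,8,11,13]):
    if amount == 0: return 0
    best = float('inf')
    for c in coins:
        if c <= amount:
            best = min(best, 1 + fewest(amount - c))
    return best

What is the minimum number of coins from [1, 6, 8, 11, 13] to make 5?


Building up with DP:
fewest(0) = 0
fewest(1) = min(1+fewest(0)=1+0=1) = 1
fewest(2) = min(1+fewest(1)=1+1=2) = 2
fewest(3) = min(1+fewest(2)=1+2=3) = 3
fewest(4) = min(1+fewest(3)=1+3=4) = 4
fewest(5) = min(1+fewest(4)=1+4=5) = 5

5


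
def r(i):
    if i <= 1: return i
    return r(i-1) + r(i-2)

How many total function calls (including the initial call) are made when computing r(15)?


Let C(n) = total calls for r(n)
C(0) = 1, C(1) = 1
C(2) = 1 + C(1) + C(0) = 1 + 1 + 1 = 3
C(3) = 1 + C(2) + C(1) = 1 + 3 + 1 = 5
C(4) = 1 + C(3) + C(2) = 1 + 5 + 3 = 9
C(5) = 1 + C(4) + C(3) = 1 + 9 + 5 = 15
C(6) = 1 + C(5) + C(4) = 1 + 15 + 9 = 25
C(7) = 1 + C(6) + C(5) = 1 + 25 + 15 = 41
C(8) = 1 + C(7) + C(6) = 1 + 41 + 25 = 67
C(9) = 1 + C(8) + C(7) = 1 + 67 + 41 = 109
C(10) = 1 + C(9) + C(8) = 1 + 109 + 67 = 177
C(11) = 1 + C(10) + C(9) = 1 + 177 + 109 = 287
C(12) = 1 + C(11) + C(10) = 1 + 287 + 177 = 465
C(13) = 1 + C(12) + C(11) = 1 + 465 + 287 = 753
C(14) = 1 + C(13) + C(12) = 1 + 753 + 465 = 1219
C(15) = 1 + C(14) + C(13) = 1 + 1219 + 753 = 1973

1973


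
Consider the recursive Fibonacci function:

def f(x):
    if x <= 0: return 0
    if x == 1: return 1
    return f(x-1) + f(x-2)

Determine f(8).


Computing f(8) bottom-up:
f(0) = 0
f(1) = 1
f(2) = f(1) + f(0) = 1 + 0 = 1
f(3) = f(2) + f(1) = 1 + 1 = 2
f(4) = f(3) + f(2) = 2 + 1 = 3
f(5) = f(4) + f(3) = 3 + 2 = 5
f(6) = f(5) + f(4) = 5 + 3 = 8
f(7) = f(6) + f(5) = 8 + 5 = 13
f(8) = f(7) + f(6) = 13 + 8 = 21

21


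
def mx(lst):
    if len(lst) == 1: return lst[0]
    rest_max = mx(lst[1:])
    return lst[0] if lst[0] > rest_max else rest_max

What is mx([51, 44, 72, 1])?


mx([51, 44, 72, 1]): compare 51 with mx([44, 72, 1])
mx([44, 72, 1]): compare 44 with mx([72, 1])
mx([72, 1]): compare 72 with mx([1])
mx([1]) = 1  (base case)
Compare 72 with 1 -> 72
Compare 44 with 72 -> 72
Compare 51 with 72 -> 72

72


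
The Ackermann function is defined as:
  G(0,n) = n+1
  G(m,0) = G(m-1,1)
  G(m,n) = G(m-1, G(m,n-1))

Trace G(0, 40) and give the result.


G(0, 40) = 41
Result: G(0, 40) = 41

41


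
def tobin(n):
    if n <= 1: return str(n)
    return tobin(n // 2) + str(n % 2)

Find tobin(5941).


tobin(5941) = tobin(2970) + '1'
tobin(2970) = tobin(1485) + '0'
tobin(1485) = tobin(742) + '1'
tobin(742) = tobin(371) + '0'
tobin(371) = tobin(185) + '1'
tobin(185) = tobin(92) + '1'
tobin(92) = tobin(46) + '0'
tobin(46) = tobin(23) + '0'
tobin(23) = tobin(11) + '1'
tobin(11) = tobin(5) + '1'
tobin(5) = tobin(2) + '1'
tobin(2) = tobin(1) + '0'
tobin(1) = '1'  (base case)
Concatenating: '1' + '0' + '1' + '1' + '1' + '0' + '0' + '1' + '1' + '0' + '1' + '0' + '1' = '1011100110101'

1011100110101


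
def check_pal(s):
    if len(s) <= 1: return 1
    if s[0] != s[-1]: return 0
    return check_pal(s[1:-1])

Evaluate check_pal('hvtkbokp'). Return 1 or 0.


check_pal('hvtkbokp'): s[0]='h' != s[-1]='p' -> return 0
Result: 0 (not a palindrome)

0


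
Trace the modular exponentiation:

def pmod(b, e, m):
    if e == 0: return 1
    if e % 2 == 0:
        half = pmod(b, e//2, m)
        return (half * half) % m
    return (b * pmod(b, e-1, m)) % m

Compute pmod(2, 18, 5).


pmod(2, 18, 5): e is even, compute pmod(2, 9, 5)
  pmod(2, 9, 5): e is odd, compute pmod(2, 8, 5)
    pmod(2, 8, 5): e is even, compute pmod(2, 4, 5)
      pmod(2, 4, 5): e is even, compute pmod(2, 2, 5)
        pmod(2, 2, 5): e is even, compute pmod(2, 1, 5)
          pmod(2, 1, 5): e is odd, compute pmod(2, 0, 5)
          pmod(2, 0, 5) = 1
          (2 * 1) % 5 = 2
        half=2, (2*2) % 5 = 4
      half=4, (4*4) % 5 = 1
    half=1, (1*1) % 5 = 1
  (2 * 1) % 5 = 2
half=2, (2*2) % 5 = 4

4


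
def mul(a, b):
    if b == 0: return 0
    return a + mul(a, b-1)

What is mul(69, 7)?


mul(69, 7) = 69 + mul(69, 6)
mul(69, 6) = 69 + mul(69, 5)
mul(69, 5) = 69 + mul(69, 4)
mul(69, 4) = 69 + mul(69, 3)
mul(69, 3) = 69 + mul(69, 2)
mul(69, 2) = 69 + mul(69, 1)
mul(69, 1) = 69 + mul(69, 0)
mul(69, 0) = 0  (base case)
Total: 69 + 69 + 69 + 69 + 69 + 69 + 69 + 0 = 483

483


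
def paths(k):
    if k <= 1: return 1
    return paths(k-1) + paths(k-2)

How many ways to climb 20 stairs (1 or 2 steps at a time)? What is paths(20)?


Building up from base cases:
paths(0) = 1
paths(1) = 1
paths(2) = paths(1) + paths(0) = 1 + 1 = 2
paths(3) = paths(2) + paths(1) = 2 + 1 = 3
paths(4) = paths(3) + paths(2) = 3 + 2 = 5
paths(5) = paths(4) + paths(3) = 5 + 3 = 8
paths(6) = paths(5) + paths(4) = 8 + 5 = 13
paths(7) = paths(6) + paths(5) = 13 + 8 = 21
paths(8) = paths(7) + paths(6) = 21 + 13 = 34
paths(9) = paths(8) + paths(7) = 34 + 21 = 55
paths(10) = paths(9) + paths(8) = 55 + 34 = 89
paths(11) = paths(10) + paths(9) = 89 + 55 = 144
paths(12) = paths(11) + paths(10) = 144 + 89 = 233
paths(13) = paths(12) + paths(11) = 233 + 144 = 377
paths(14) = paths(13) + paths(12) = 377 + 233 = 610
paths(15) = paths(14) + paths(13) = 610 + 377 = 987
paths(16) = paths(15) + paths(14) = 987 + 610 = 1597
paths(17) = paths(16) + paths(15) = 1597 + 987 = 2584
paths(18) = paths(17) + paths(16) = 2584 + 1597 = 4181
paths(19) = paths(18) + paths(17) = 4181 + 2584 = 6765
paths(20) = paths(19) + paths(18) = 6765 + 4181 = 10946

10946


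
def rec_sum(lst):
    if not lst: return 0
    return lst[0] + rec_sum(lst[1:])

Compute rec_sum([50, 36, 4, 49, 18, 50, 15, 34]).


rec_sum([50, 36, 4, 49, 18, 50, 15, 34]) = 50 + rec_sum([36, 4, 49, 18, 50, 15, 34])
rec_sum([36, 4, 49, 18, 50, 15, 34]) = 36 + rec_sum([4, 49, 18, 50, 15, 34])
rec_sum([4, 49, 18, 50, 15, 34]) = 4 + rec_sum([49, 18, 50, 15, 34])
rec_sum([49, 18, 50, 15, 34]) = 49 + rec_sum([18, 50, 15, 34])
rec_sum([18, 50, 15, 34]) = 18 + rec_sum([50, 15, 34])
rec_sum([50, 15, 34]) = 50 + rec_sum([15, 34])
rec_sum([15, 34]) = 15 + rec_sum([34])
rec_sum([34]) = 34 + rec_sum([])
rec_sum([]) = 0  (base case)
Total: 50 + 36 + 4 + 49 + 18 + 50 + 15 + 34 + 0 = 256

256


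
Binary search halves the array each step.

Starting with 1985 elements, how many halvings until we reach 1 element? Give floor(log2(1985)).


1985 / 2 = 992
992 / 2 = 496
496 / 2 = 248
248 / 2 = 124
124 / 2 = 62
62 / 2 = 31
31 / 2 = 15
15 / 2 = 7
7 / 2 = 3
3 / 2 = 1
Reached 1 after 10 halvings

10


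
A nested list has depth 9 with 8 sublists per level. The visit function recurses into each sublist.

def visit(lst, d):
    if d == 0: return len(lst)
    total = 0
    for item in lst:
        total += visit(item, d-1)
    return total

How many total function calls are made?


At depth 0 (root): 1 call
At depth 1: each of 1 parents calls visit on 8 children = 8 calls
At depth 2: each of 8 parents calls visit on 8 children = 64 calls
At depth 3: each of 64 parents calls visit on 8 children = 512 calls
At depth 4: each of 512 parents calls visit on 8 children = 4096 calls
At depth 5: each of 4096 parents calls visit on 8 children = 32768 calls
At depth 6: each of 32768 parents calls visit on 8 children = 262144 calls
At depth 7: each of 262144 parents calls visit on 8 children = 2097152 calls
At depth 8: each of 2097152 parents calls visit on 8 children = 16777216 calls
At depth 9: each of 16777216 parents calls visit on 8 children = 134217728 calls
Total: 1 + 8 + 64 + 512 + 4096 + 32768 + 262144 + 2097152 + 16777216 + 134217728 = 153391689

153391689


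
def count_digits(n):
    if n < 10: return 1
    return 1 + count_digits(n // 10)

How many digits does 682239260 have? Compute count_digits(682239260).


count_digits(682239260) = 1 + count_digits(68223926)
count_digits(68223926) = 1 + count_digits(6822392)
count_digits(6822392) = 1 + count_digits(682239)
count_digits(682239) = 1 + count_digits(68223)
count_digits(68223) = 1 + count_digits(6822)
count_digits(6822) = 1 + count_digits(682)
count_digits(682) = 1 + count_digits(68)
count_digits(68) = 1 + count_digits(6)
count_digits(6) = 1  (base case: 6 < 10)
Unwinding: 1 + 1 + 1 + 1 + 1 + 1 + 1 + 1 + 1 = 9

9


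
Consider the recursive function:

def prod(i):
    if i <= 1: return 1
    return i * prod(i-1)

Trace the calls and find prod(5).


prod(5)
= 5 * prod(4)
= 5 * 4 * prod(3)
= 5 * 4 * 3 * prod(2)
= 5 * 4 * 3 * 2 * prod(1)
= 5 * 4 * 3 * 2 * 1
= 120

120


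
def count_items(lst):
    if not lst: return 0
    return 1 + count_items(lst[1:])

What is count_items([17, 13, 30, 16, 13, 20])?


count_items([17, 13, 30, 16, 13, 20]) = 1 + count_items([13, 30, 16, 13, 20])
count_items([13, 30, 16, 13, 20]) = 1 + count_items([30, 16, 13, 20])
count_items([30, 16, 13, 20]) = 1 + count_items([16, 13, 20])
count_items([16, 13, 20]) = 1 + count_items([13, 20])
count_items([13, 20]) = 1 + count_items([20])
count_items([20]) = 1 + count_items([])
count_items([]) = 0  (base case)
Unwinding: 1 + 1 + 1 + 1 + 1 + 1 + 0 = 6

6


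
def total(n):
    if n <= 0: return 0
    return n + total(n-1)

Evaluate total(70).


total(70)
= 70 + 69 + 68 + 67 + 66 + 65 + 64 + 63 + 62 + 61 + 60 + 59 + 58 + 57 + 56 + 55 + 54 + 53 + 52 + 51 + 50 + 49 + 48 + 47 + 46 + 45 + 44 + 43 + 42 + 41 + 40 + 39 + 38 + 37 + 36 + 35 + 34 + 33 + 32 + 31 + 30 + 29 + 28 + 27 + 26 + 25 + 24 + 23 + 22 + 21 + 20 + 19 + 18 + 17 + 16 + 15 + 14 + 13 + 12 + 11 + 10 + 9 + 8 + 7 + 6 + 5 + 4 + 3 + 2 + 1 + total(0)
= 70 + 69 + 68 + 67 + 66 + 65 + 64 + 63 + 62 + 61 + 60 + 59 + 58 + 57 + 56 + 55 + 54 + 53 + 52 + 51 + 50 + 49 + 48 + 47 + 46 + 45 + 44 + 43 + 42 + 41 + 40 + 39 + 38 + 37 + 36 + 35 + 34 + 33 + 32 + 31 + 30 + 29 + 28 + 27 + 26 + 25 + 24 + 23 + 22 + 21 + 20 + 19 + 18 + 17 + 16 + 15 + 14 + 13 + 12 + 11 + 10 + 9 + 8 + 7 + 6 + 5 + 4 + 3 + 2 + 1 + 0
= 2485

2485


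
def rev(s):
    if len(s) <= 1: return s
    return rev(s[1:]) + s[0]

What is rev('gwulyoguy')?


rev('gwulyoguy') = rev('wulyoguy') + 'g'
rev('wulyoguy') = rev('ulyoguy') + 'w'
rev('ulyoguy') = rev('lyoguy') + 'u'
rev('lyoguy') = rev('yoguy') + 'l'
rev('yoguy') = rev('oguy') + 'y'
rev('oguy') = rev('guy') + 'o'
rev('guy') = rev('uy') + 'g'
rev('uy') = rev('y') + 'u'
rev('y') = 'y'  (base case)
Concatenating: 'y' + 'u' + 'g' + 'o' + 'y' + 'l' + 'u' + 'w' + 'g' = 'yugoyluwg'

yugoyluwg


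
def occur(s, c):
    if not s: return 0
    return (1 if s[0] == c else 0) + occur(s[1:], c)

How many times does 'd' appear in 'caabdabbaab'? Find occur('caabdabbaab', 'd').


s[0]='c' != 'd' -> 0
s[0]='a' != 'd' -> 0
s[0]='a' != 'd' -> 0
s[0]='b' != 'd' -> 0
s[0]='d' == 'd' -> 1
s[0]='a' != 'd' -> 0
s[0]='b' != 'd' -> 0
s[0]='b' != 'd' -> 0
s[0]='a' != 'd' -> 0
s[0]='a' != 'd' -> 0
s[0]='b' != 'd' -> 0
Sum: 0 + 0 + 0 + 0 + 1 + 0 + 0 + 0 + 0 + 0 + 0 = 1

1


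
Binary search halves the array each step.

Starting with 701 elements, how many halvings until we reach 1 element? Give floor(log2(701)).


701 / 2 = 350
350 / 2 = 175
175 / 2 = 87
87 / 2 = 43
43 / 2 = 21
21 / 2 = 10
10 / 2 = 5
5 / 2 = 2
2 / 2 = 1
Reached 1 after 9 halvings

9


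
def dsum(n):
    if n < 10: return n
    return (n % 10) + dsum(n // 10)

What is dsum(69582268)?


dsum(69582268) = 8 + dsum(6958226)
dsum(6958226) = 6 + dsum(695822)
dsum(695822) = 2 + dsum(69582)
dsum(69582) = 2 + dsum(6958)
dsum(6958) = 8 + dsum(695)
dsum(695) = 5 + dsum(69)
dsum(69) = 9 + dsum(6)
dsum(6) = 6  (base case)
Total: 8 + 6 + 2 + 2 + 8 + 5 + 9 + 6 = 46

46


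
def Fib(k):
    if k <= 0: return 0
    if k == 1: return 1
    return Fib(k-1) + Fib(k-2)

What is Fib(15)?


Computing Fib(15) bottom-up:
Fib(0) = 0
Fib(1) = 1
Fib(2) = Fib(1) + Fib(0) = 1 + 0 = 1
Fib(3) = Fib(2) + Fib(1) = 1 + 1 = 2
Fib(4) = Fib(3) + Fib(2) = 2 + 1 = 3
Fib(5) = Fib(4) + Fib(3) = 3 + 2 = 5
Fib(6) = Fib(5) + Fib(4) = 5 + 3 = 8
Fib(7) = Fib(6) + Fib(5) = 8 + 5 = 13
Fib(8) = Fib(7) + Fib(6) = 13 + 8 = 21
Fib(9) = Fib(8) + Fib(7) = 21 + 13 = 34
Fib(10) = Fib(9) + Fib(8) = 34 + 21 = 55
Fib(11) = Fib(10) + Fib(9) = 55 + 34 = 89
Fib(12) = Fib(11) + Fib(10) = 89 + 55 = 144
Fib(13) = Fib(12) + Fib(11) = 144 + 89 = 233
Fib(14) = Fib(13) + Fib(12) = 233 + 144 = 377
Fib(15) = Fib(14) + Fib(13) = 377 + 233 = 610

610


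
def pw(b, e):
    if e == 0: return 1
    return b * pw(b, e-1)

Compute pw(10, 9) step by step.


pw(10, 9)
= 10 * pw(10, 8)
= 10 * 10 * pw(10, 7)
= 10 * 10 * 10 * pw(10, 6)
= 10 * 10 * 10 * 10 * pw(10, 5)
= 10 * 10 * 10 * 10 * 10 * pw(10, 4)
= 10 * 10 * 10 * 10 * 10 * 10 * pw(10, 3)
= 10 * 10 * 10 * 10 * 10 * 10 * 10 * pw(10, 2)
= 10 * 10 * 10 * 10 * 10 * 10 * 10 * 10 * pw(10, 1)
= 10 * 10 * 10 * 10 * 10 * 10 * 10 * 10 * 10 * pw(10, 0)
= 10 * 10 * 10 * 10 * 10 * 10 * 10 * 10 * 10 * 1
= 1000000000

1000000000


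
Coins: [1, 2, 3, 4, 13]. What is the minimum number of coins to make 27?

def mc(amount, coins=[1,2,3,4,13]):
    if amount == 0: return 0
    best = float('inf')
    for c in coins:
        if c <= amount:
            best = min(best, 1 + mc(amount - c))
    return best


Building up with DP:
mc(0) = 0
mc(1) = min(1+mc(0)=1+0=1) = 1
mc(2) = min(1+mc(1)=1+1=2, 1+mc(0)=1+0=1) = 1
mc(3) = min(1+mc(2)=1+1=2, 1+mc(1)=1+1=2, 1+mc(0)=1+0=1) = 1
mc(4) = min(1+mc(3)=1+1=2, 1+mc(2)=1+1=2, 1+mc(1)=1+1=2, 1+mc(0)=1+0=1) = 1
mc(5) = min(1+mc(4)=1+1=2, 1+mc(3)=1+1=2, 1+mc(2)=1+1=2, 1+mc(1)=1+1=2) = 2
mc(6) = min(1+mc(5)=1+2=3, 1+mc(4)=1+1=2, 1+mc(3)=1+1=2, 1+mc(2)=1+1=2) = 2
mc(7) = min(1+mc(6)=1+2=3, 1+mc(5)=1+2=3, 1+mc(4)=1+1=2, 1+mc(3)=1+1=2) = 2
mc(8) = min(1+mc(7)=1+2=3, 1+mc(6)=1+2=3, 1+mc(5)=1+2=3, 1+mc(4)=1+1=2) = 2
mc(9) = min(1+mc(8)=1+2=3, 1+mc(7)=1+2=3, 1+mc(6)=1+2=3, 1+mc(5)=1+2=3) = 3
mc(10) = min(1+mc(9)=1+3=4, 1+mc(8)=1+2=3, 1+mc(7)=1+2=3, 1+mc(6)=1+2=3) = 3
mc(11) = min(1+mc(10)=1+3=4, 1+mc(9)=1+3=4, 1+mc(8)=1+2=3, 1+mc(7)=1+2=3) = 3
mc(12) = min(1+mc(11)=1+3=4, 1+mc(10)=1+3=4, 1+mc(9)=1+3=4, 1+mc(8)=1+2=3) = 3
mc(13) = min(1+mc(12)=1+3=4, 1+mc(11)=1+3=4, 1+mc(10)=1+3=4, 1+mc(9)=1+3=4, 1+mc(0)=1+0=1) = 1
mc(14) = min(1+mc(13)=1+1=2, 1+mc(12)=1+3=4, 1+mc(11)=1+3=4, 1+mc(10)=1+3=4, 1+mc(1)=1+1=2) = 2
mc(15) = min(1+mc(14)=1+2=3, 1+mc(13)=1+1=2, 1+mc(12)=1+3=4, 1+mc(11)=1+3=4, 1+mc(2)=1+1=2) = 2
mc(16) = min(1+mc(15)=1+2=3, 1+mc(14)=1+2=3, 1+mc(13)=1+1=2, 1+mc(12)=1+3=4, 1+mc(3)=1+1=2) = 2
mc(17) = min(1+mc(16)=1+2=3, 1+mc(15)=1+2=3, 1+mc(14)=1+2=3, 1+mc(13)=1+1=2, 1+mc(4)=1+1=2) = 2
mc(18) = min(1+mc(17)=1+2=3, 1+mc(16)=1+2=3, 1+mc(15)=1+2=3, 1+mc(14)=1+2=3, 1+mc(5)=1+2=3) = 3
mc(19) = min(1+mc(18)=1+3=4, 1+mc(17)=1+2=3, 1+mc(16)=1+2=3, 1+mc(15)=1+2=3, 1+mc(6)=1+2=3) = 3
mc(20) = min(1+mc(19)=1+3=4, 1+mc(18)=1+3=4, 1+mc(17)=1+2=3, 1+mc(16)=1+2=3, 1+mc(7)=1+2=3) = 3
mc(21) = min(1+mc(20)=1+3=4, 1+mc(19)=1+3=4, 1+mc(18)=1+3=4, 1+mc(17)=1+2=3, 1+mc(8)=1+2=3) = 3
mc(22) = min(1+mc(21)=1+3=4, 1+mc(20)=1+3=4, 1+mc(19)=1+3=4, 1+mc(18)=1+3=4, 1+mc(9)=1+3=4) = 4
mc(23) = min(1+mc(22)=1+4=5, 1+mc(21)=1+3=4, 1+mc(20)=1+3=4, 1+mc(19)=1+3=4, 1+mc(10)=1+3=4) = 4
mc(24) = min(1+mc(23)=1+4=5, 1+mc(22)=1+4=5, 1+mc(21)=1+3=4, 1+mc(20)=1+3=4, 1+mc(11)=1+3=4) = 4
mc(25) = min(1+mc(24)=1+4=5, 1+mc(23)=1+4=5, 1+mc(22)=1+4=5, 1+mc(21)=1+3=4, 1+mc(12)=1+3=4) = 4
mc(26) = min(1+mc(25)=1+4=5, 1+mc(24)=1+4=5, 1+mc(23)=1+4=5, 1+mc(22)=1+4=5, 1+mc(13)=1+1=2) = 2
mc(27) = min(1+mc(26)=1+2=3, 1+mc(25)=1+4=5, 1+mc(24)=1+4=5, 1+mc(23)=1+4=5, 1+mc(14)=1+2=3) = 3

3


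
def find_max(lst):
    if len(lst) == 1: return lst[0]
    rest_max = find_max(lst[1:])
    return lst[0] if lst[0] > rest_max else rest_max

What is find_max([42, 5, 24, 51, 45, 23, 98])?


find_max([42, 5, 24, 51, 45, 23, 98]): compare 42 with find_max([5, 24, 51, 45, 23, 98])
find_max([5, 24, 51, 45, 23, 98]): compare 5 with find_max([24, 51, 45, 23, 98])
find_max([24, 51, 45, 23, 98]): compare 24 with find_max([51, 45, 23, 98])
find_max([51, 45, 23, 98]): compare 51 with find_max([45, 23, 98])
find_max([45, 23, 98]): compare 45 with find_max([23, 98])
find_max([23, 98]): compare 23 with find_max([98])
find_max([98]) = 98  (base case)
Compare 23 with 98 -> 98
Compare 45 with 98 -> 98
Compare 51 with 98 -> 98
Compare 24 with 98 -> 98
Compare 5 with 98 -> 98
Compare 42 with 98 -> 98

98


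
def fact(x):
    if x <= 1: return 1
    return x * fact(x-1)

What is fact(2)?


fact(2)
= 2 * fact(1)
= 2 * 1
= 2

2


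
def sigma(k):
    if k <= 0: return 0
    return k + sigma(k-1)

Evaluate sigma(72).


sigma(72)
= 72 + 71 + 70 + 69 + 68 + 67 + 66 + 65 + 64 + 63 + 62 + 61 + 60 + 59 + 58 + 57 + 56 + 55 + 54 + 53 + 52 + 51 + 50 + 49 + 48 + 47 + 46 + 45 + 44 + 43 + 42 + 41 + 40 + 39 + 38 + 37 + 36 + 35 + 34 + 33 + 32 + 31 + 30 + 29 + 28 + 27 + 26 + 25 + 24 + 23 + 22 + 21 + 20 + 19 + 18 + 17 + 16 + 15 + 14 + 13 + 12 + 11 + 10 + 9 + 8 + 7 + 6 + 5 + 4 + 3 + 2 + 1 + sigma(0)
= 72 + 71 + 70 + 69 + 68 + 67 + 66 + 65 + 64 + 63 + 62 + 61 + 60 + 59 + 58 + 57 + 56 + 55 + 54 + 53 + 52 + 51 + 50 + 49 + 48 + 47 + 46 + 45 + 44 + 43 + 42 + 41 + 40 + 39 + 38 + 37 + 36 + 35 + 34 + 33 + 32 + 31 + 30 + 29 + 28 + 27 + 26 + 25 + 24 + 23 + 22 + 21 + 20 + 19 + 18 + 17 + 16 + 15 + 14 + 13 + 12 + 11 + 10 + 9 + 8 + 7 + 6 + 5 + 4 + 3 + 2 + 1 + 0
= 2628

2628


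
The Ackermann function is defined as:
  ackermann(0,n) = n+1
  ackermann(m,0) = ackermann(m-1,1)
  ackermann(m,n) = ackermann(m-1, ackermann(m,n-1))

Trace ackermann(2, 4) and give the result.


ackermann(2, 4) = ackermann(1, ackermann(2, 3))
  ackermann(2, 3) = ackermann(1, ackermann(2, 2))
    ackermann(2, 2) = ackermann(1, ackermann(2, 1))
      ackermann(2, 1) = ackermann(1, ackermann(2, 0))
        ackermann(2, 0) = ackermann(1, 1)
          ackermann(1, 1) = ackermann(0, ackermann(1, 0))
          ackermann(1, 0) = ackermann(0, 1)
          ackermann(0, 1) = 2
            = ackermann(0, 2)
          ackermann(0, 2) = 3
        = ackermann(1, 3)
        ackermann(1, 3) = ackermann(0, ackermann(1, 2))
          ackermann(1, 2) = ackermann(0, ackermann(1, 1))
          ackermann(1, 1) = ackermann(0, ackermann(1, 0))
          ackermann(1, 0) = ackermann(0, 1)
          ackermann(0, 1) = 2
            = ackermann(0, 2)
          ackermann(0, 2) = 3
            = ackermann(0, 3)
          ackermann(0, 3) = 4
          = ackermann(0, 4)
          ackermann(0, 4) = 5
      = ackermann(1, 5)
      ackermann(1, 5) = ackermann(0, ackermann(1, 4))
        ackermann(1, 4) = ackermann(0, ackermann(1, 3))
... (trace truncated)
Result: ackermann(2, 4) = 11

11


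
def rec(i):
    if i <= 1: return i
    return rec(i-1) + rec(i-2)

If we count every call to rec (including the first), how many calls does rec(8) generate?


Let C(n) = total calls for rec(n)
C(0) = 1, C(1) = 1
C(2) = 1 + C(1) + C(0) = 1 + 1 + 1 = 3
C(3) = 1 + C(2) + C(1) = 1 + 3 + 1 = 5
C(4) = 1 + C(3) + C(2) = 1 + 5 + 3 = 9
C(5) = 1 + C(4) + C(3) = 1 + 9 + 5 = 15
C(6) = 1 + C(5) + C(4) = 1 + 15 + 9 = 25
C(7) = 1 + C(6) + C(5) = 1 + 25 + 15 = 41
C(8) = 1 + C(7) + C(6) = 1 + 41 + 25 = 67

67


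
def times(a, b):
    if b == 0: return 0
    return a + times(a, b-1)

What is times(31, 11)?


times(31, 11) = 31 + times(31, 10)
times(31, 10) = 31 + times(31, 9)
times(31, 9) = 31 + times(31, 8)
times(31, 8) = 31 + times(31, 7)
times(31, 7) = 31 + times(31, 6)
times(31, 6) = 31 + times(31, 5)
times(31, 5) = 31 + times(31, 4)
times(31, 4) = 31 + times(31, 3)
times(31, 3) = 31 + times(31, 2)
times(31, 2) = 31 + times(31, 1)
times(31, 1) = 31 + times(31, 0)
times(31, 0) = 0  (base case)
Total: 31 + 31 + 31 + 31 + 31 + 31 + 31 + 31 + 31 + 31 + 31 + 0 = 341

341


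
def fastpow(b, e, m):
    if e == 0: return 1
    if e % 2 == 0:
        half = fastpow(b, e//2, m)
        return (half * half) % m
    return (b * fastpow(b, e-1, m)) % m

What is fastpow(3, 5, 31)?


fastpow(3, 5, 31): e is odd, compute fastpow(3, 4, 31)
  fastpow(3, 4, 31): e is even, compute fastpow(3, 2, 31)
    fastpow(3, 2, 31): e is even, compute fastpow(3, 1, 31)
      fastpow(3, 1, 31): e is odd, compute fastpow(3, 0, 31)
        fastpow(3, 0, 31) = 1
      (3 * 1) % 31 = 3
    half=3, (3*3) % 31 = 9
  half=9, (9*9) % 31 = 19
(3 * 19) % 31 = 26

26


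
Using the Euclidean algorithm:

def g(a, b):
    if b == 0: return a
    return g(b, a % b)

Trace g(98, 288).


g(98, 288) = g(288, 98)
g(288, 98) = g(98, 92)
g(98, 92) = g(92, 6)
g(92, 6) = g(6, 2)
g(6, 2) = g(2, 0)
g(2, 0) = 2  (base case)

2


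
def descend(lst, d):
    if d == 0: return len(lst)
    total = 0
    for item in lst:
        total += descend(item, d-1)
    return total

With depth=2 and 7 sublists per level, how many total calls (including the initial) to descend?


At depth 0 (root): 1 call
At depth 1: each of 1 parents calls descend on 7 children = 7 calls
At depth 2: each of 7 parents calls descend on 7 children = 49 calls
Total: 1 + 7 + 49 = 57

57


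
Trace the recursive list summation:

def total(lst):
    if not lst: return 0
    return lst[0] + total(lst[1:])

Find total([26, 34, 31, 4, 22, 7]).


total([26, 34, 31, 4, 22, 7]) = 26 + total([34, 31, 4, 22, 7])
total([34, 31, 4, 22, 7]) = 34 + total([31, 4, 22, 7])
total([31, 4, 22, 7]) = 31 + total([4, 22, 7])
total([4, 22, 7]) = 4 + total([22, 7])
total([22, 7]) = 22 + total([7])
total([7]) = 7 + total([])
total([]) = 0  (base case)
Total: 26 + 34 + 31 + 4 + 22 + 7 + 0 = 124

124


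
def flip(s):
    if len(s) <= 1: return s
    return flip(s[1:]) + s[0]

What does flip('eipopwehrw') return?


flip('eipopwehrw') = flip('ipopwehrw') + 'e'
flip('ipopwehrw') = flip('popwehrw') + 'i'
flip('popwehrw') = flip('opwehrw') + 'p'
flip('opwehrw') = flip('pwehrw') + 'o'
flip('pwehrw') = flip('wehrw') + 'p'
flip('wehrw') = flip('ehrw') + 'w'
flip('ehrw') = flip('hrw') + 'e'
flip('hrw') = flip('rw') + 'h'
flip('rw') = flip('w') + 'r'
flip('w') = 'w'  (base case)
Concatenating: 'w' + 'r' + 'h' + 'e' + 'w' + 'p' + 'o' + 'p' + 'i' + 'e' = 'wrhewpopie'

wrhewpopie


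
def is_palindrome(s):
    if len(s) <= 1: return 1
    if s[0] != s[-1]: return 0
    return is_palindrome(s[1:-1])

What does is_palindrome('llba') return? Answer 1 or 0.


is_palindrome('llba'): s[0]='l' != s[-1]='a' -> return 0
Result: 0 (not a palindrome)

0


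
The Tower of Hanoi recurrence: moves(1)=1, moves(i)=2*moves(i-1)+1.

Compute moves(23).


moves(23) = 2 * moves(22) + 1
moves(22) = 2 * moves(21) + 1
moves(21) = 2 * moves(20) + 1
moves(20) = 2 * moves(19) + 1
moves(19) = 2 * moves(18) + 1
moves(18) = 2 * moves(17) + 1
moves(17) = 2 * moves(16) + 1
moves(16) = 2 * moves(15) + 1
moves(15) = 2 * moves(14) + 1
moves(14) = 2 * moves(13) + 1
moves(13) = 2 * moves(12) + 1
moves(12) = 2 * moves(11) + 1
moves(11) = 2 * moves(10) + 1
moves(10) = 2 * moves(9) + 1
moves(9) = 2 * moves(8) + 1
moves(8) = 2 * moves(7) + 1
moves(7) = 2 * moves(6) + 1
moves(6) = 2 * moves(5) + 1
moves(5) = 2 * moves(4) + 1
moves(4) = 2 * moves(3) + 1
moves(3) = 2 * moves(2) + 1
moves(2) = 2 * moves(1) + 1
moves(1) = 1  (base case)
moves(2) = 2 * 1 + 1 = 3
moves(3) = 2 * 3 + 1 = 7
moves(4) = 2 * 7 + 1 = 15
moves(5) = 2 * 15 + 1 = 31
moves(6) = 2 * 31 + 1 = 63
moves(7) = 2 * 63 + 1 = 127
moves(8) = 2 * 127 + 1 = 255
moves(9) = 2 * 255 + 1 = 511
moves(10) = 2 * 511 + 1 = 1023
moves(11) = 2 * 1023 + 1 = 2047
moves(12) = 2 * 2047 + 1 = 4095
moves(13) = 2 * 4095 + 1 = 8191
moves(14) = 2 * 8191 + 1 = 16383
moves(15) = 2 * 16383 + 1 = 32767
moves(16) = 2 * 32767 + 1 = 65535
moves(17) = 2 * 65535 + 1 = 131071
moves(18) = 2 * 131071 + 1 = 262143
moves(19) = 2 * 262143 + 1 = 524287
moves(20) = 2 * 524287 + 1 = 1048575
moves(21) = 2 * 1048575 + 1 = 2097151
moves(22) = 2 * 2097151 + 1 = 4194303
moves(23) = 2 * 4194303 + 1 = 8388607

8388607


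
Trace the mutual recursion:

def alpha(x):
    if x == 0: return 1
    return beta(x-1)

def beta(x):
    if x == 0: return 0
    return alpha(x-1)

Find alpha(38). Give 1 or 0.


alpha(38) = beta(37)
beta(37) = alpha(36)
alpha(36) = beta(35)
beta(35) = alpha(34)
alpha(34) = beta(33)
beta(33) = alpha(32)
alpha(32) = beta(31)
beta(31) = alpha(30)
alpha(30) = beta(29)
beta(29) = alpha(28)
alpha(28) = beta(27)
beta(27) = alpha(26)
alpha(26) = beta(25)
beta(25) = alpha(24)
alpha(24) = beta(23)
beta(23) = alpha(22)
alpha(22) = beta(21)
beta(21) = alpha(20)
alpha(20) = beta(19)
beta(19) = alpha(18)
alpha(18) = beta(17)
beta(17) = alpha(16)
alpha(16) = beta(15)
beta(15) = alpha(14)
alpha(14) = beta(13)
beta(13) = alpha(12)
alpha(12) = beta(11)
beta(11) = alpha(10)
alpha(10) = beta(9)
beta(9) = alpha(8)
alpha(8) = beta(7)
beta(7) = alpha(6)
alpha(6) = beta(5)
beta(5) = alpha(4)
alpha(4) = beta(3)
beta(3) = alpha(2)
alpha(2) = beta(1)
beta(1) = alpha(0)
alpha(0) = 1  (base case)
Result: 1

1


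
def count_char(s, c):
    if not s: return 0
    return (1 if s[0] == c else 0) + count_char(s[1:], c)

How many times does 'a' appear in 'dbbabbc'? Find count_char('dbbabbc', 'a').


s[0]='d' != 'a' -> 0
s[0]='b' != 'a' -> 0
s[0]='b' != 'a' -> 0
s[0]='a' == 'a' -> 1
s[0]='b' != 'a' -> 0
s[0]='b' != 'a' -> 0
s[0]='c' != 'a' -> 0
Sum: 0 + 0 + 0 + 1 + 0 + 0 + 0 = 1

1


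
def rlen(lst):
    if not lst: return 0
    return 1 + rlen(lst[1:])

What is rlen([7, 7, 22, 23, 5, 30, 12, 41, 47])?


rlen([7, 7, 22, 23, 5, 30, 12, 41, 47]) = 1 + rlen([7, 22, 23, 5, 30, 12, 41, 47])
rlen([7, 22, 23, 5, 30, 12, 41, 47]) = 1 + rlen([22, 23, 5, 30, 12, 41, 47])
rlen([22, 23, 5, 30, 12, 41, 47]) = 1 + rlen([23, 5, 30, 12, 41, 47])
rlen([23, 5, 30, 12, 41, 47]) = 1 + rlen([5, 30, 12, 41, 47])
rlen([5, 30, 12, 41, 47]) = 1 + rlen([30, 12, 41, 47])
rlen([30, 12, 41, 47]) = 1 + rlen([12, 41, 47])
rlen([12, 41, 47]) = 1 + rlen([41, 47])
rlen([41, 47]) = 1 + rlen([47])
rlen([47]) = 1 + rlen([])
rlen([]) = 0  (base case)
Unwinding: 1 + 1 + 1 + 1 + 1 + 1 + 1 + 1 + 1 + 0 = 9

9


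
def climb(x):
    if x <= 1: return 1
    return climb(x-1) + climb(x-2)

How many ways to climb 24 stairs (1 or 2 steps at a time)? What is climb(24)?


Building up from base cases:
climb(0) = 1
climb(1) = 1
climb(2) = climb(1) + climb(0) = 1 + 1 = 2
climb(3) = climb(2) + climb(1) = 2 + 1 = 3
climb(4) = climb(3) + climb(2) = 3 + 2 = 5
climb(5) = climb(4) + climb(3) = 5 + 3 = 8
climb(6) = climb(5) + climb(4) = 8 + 5 = 13
climb(7) = climb(6) + climb(5) = 13 + 8 = 21
climb(8) = climb(7) + climb(6) = 21 + 13 = 34
climb(9) = climb(8) + climb(7) = 34 + 21 = 55
climb(10) = climb(9) + climb(8) = 55 + 34 = 89
climb(11) = climb(10) + climb(9) = 89 + 55 = 144
climb(12) = climb(11) + climb(10) = 144 + 89 = 233
climb(13) = climb(12) + climb(11) = 233 + 144 = 377
climb(14) = climb(13) + climb(12) = 377 + 233 = 610
climb(15) = climb(14) + climb(13) = 610 + 377 = 987
climb(16) = climb(15) + climb(14) = 987 + 610 = 1597
climb(17) = climb(16) + climb(15) = 1597 + 987 = 2584
climb(18) = climb(17) + climb(16) = 2584 + 1597 = 4181
climb(19) = climb(18) + climb(17) = 4181 + 2584 = 6765
climb(20) = climb(19) + climb(18) = 6765 + 4181 = 10946
climb(21) = climb(20) + climb(19) = 10946 + 6765 = 17711
climb(22) = climb(21) + climb(20) = 17711 + 10946 = 28657
climb(23) = climb(22) + climb(21) = 28657 + 17711 = 46368
climb(24) = climb(23) + climb(22) = 46368 + 28657 = 75025

75025


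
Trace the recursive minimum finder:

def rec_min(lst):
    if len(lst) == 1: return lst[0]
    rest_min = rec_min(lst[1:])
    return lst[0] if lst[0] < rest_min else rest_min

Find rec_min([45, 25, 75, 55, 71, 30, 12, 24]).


rec_min([45, 25, 75, 55, 71, 30, 12, 24]): compare 45 with rec_min([25, 75, 55, 71, 30, 12, 24])
rec_min([25, 75, 55, 71, 30, 12, 24]): compare 25 with rec_min([75, 55, 71, 30, 12, 24])
rec_min([75, 55, 71, 30, 12, 24]): compare 75 with rec_min([55, 71, 30, 12, 24])
rec_min([55, 71, 30, 12, 24]): compare 55 with rec_min([71, 30, 12, 24])
rec_min([71, 30, 12, 24]): compare 71 with rec_min([30, 12, 24])
rec_min([30, 12, 24]): compare 30 with rec_min([12, 24])
rec_min([12, 24]): compare 12 with rec_min([24])
rec_min([24]) = 24  (base case)
Compare 12 with 24 -> 12
Compare 30 with 12 -> 12
Compare 71 with 12 -> 12
Compare 55 with 12 -> 12
Compare 75 with 12 -> 12
Compare 25 with 12 -> 12
Compare 45 with 12 -> 12

12


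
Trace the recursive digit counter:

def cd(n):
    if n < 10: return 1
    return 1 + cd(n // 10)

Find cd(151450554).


cd(151450554) = 1 + cd(15145055)
cd(15145055) = 1 + cd(1514505)
cd(1514505) = 1 + cd(151450)
cd(151450) = 1 + cd(15145)
cd(15145) = 1 + cd(1514)
cd(1514) = 1 + cd(151)
cd(151) = 1 + cd(15)
cd(15) = 1 + cd(1)
cd(1) = 1  (base case: 1 < 10)
Unwinding: 1 + 1 + 1 + 1 + 1 + 1 + 1 + 1 + 1 = 9

9


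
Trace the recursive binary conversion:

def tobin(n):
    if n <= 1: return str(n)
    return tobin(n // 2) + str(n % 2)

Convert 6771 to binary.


tobin(6771) = tobin(3385) + '1'
tobin(3385) = tobin(1692) + '1'
tobin(1692) = tobin(846) + '0'
tobin(846) = tobin(423) + '0'
tobin(423) = tobin(211) + '1'
tobin(211) = tobin(105) + '1'
tobin(105) = tobin(52) + '1'
tobin(52) = tobin(26) + '0'
tobin(26) = tobin(13) + '0'
tobin(13) = tobin(6) + '1'
tobin(6) = tobin(3) + '0'
tobin(3) = tobin(1) + '1'
tobin(1) = '1'  (base case)
Concatenating: '1' + '1' + '0' + '1' + '0' + '0' + '1' + '1' + '1' + '0' + '0' + '1' + '1' = '1101001110011'

1101001110011


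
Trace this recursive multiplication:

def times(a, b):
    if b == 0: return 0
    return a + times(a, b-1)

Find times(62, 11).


times(62, 11) = 62 + times(62, 10)
times(62, 10) = 62 + times(62, 9)
times(62, 9) = 62 + times(62, 8)
times(62, 8) = 62 + times(62, 7)
times(62, 7) = 62 + times(62, 6)
times(62, 6) = 62 + times(62, 5)
times(62, 5) = 62 + times(62, 4)
times(62, 4) = 62 + times(62, 3)
times(62, 3) = 62 + times(62, 2)
times(62, 2) = 62 + times(62, 1)
times(62, 1) = 62 + times(62, 0)
times(62, 0) = 0  (base case)
Total: 62 + 62 + 62 + 62 + 62 + 62 + 62 + 62 + 62 + 62 + 62 + 0 = 682

682


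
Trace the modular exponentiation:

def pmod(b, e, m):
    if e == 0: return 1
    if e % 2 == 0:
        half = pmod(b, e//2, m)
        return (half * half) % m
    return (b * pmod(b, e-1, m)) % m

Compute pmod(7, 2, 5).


pmod(7, 2, 5): e is even, compute pmod(7, 1, 5)
  pmod(7, 1, 5): e is odd, compute pmod(7, 0, 5)
    pmod(7, 0, 5) = 1
  (7 * 1) % 5 = 2
half=2, (2*2) % 5 = 4

4


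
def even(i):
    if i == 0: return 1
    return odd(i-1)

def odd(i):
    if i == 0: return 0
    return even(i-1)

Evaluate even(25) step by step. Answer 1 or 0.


even(25) = odd(24)
odd(24) = even(23)
even(23) = odd(22)
odd(22) = even(21)
even(21) = odd(20)
odd(20) = even(19)
even(19) = odd(18)
odd(18) = even(17)
even(17) = odd(16)
odd(16) = even(15)
even(15) = odd(14)
odd(14) = even(13)
even(13) = odd(12)
odd(12) = even(11)
even(11) = odd(10)
odd(10) = even(9)
even(9) = odd(8)
odd(8) = even(7)
even(7) = odd(6)
odd(6) = even(5)
even(5) = odd(4)
odd(4) = even(3)
even(3) = odd(2)
odd(2) = even(1)
even(1) = odd(0)
odd(0) = 0  (base case)
Result: 0

0


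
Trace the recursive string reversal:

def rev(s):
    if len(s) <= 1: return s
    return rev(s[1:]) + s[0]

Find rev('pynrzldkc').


rev('pynrzldkc') = rev('ynrzldkc') + 'p'
rev('ynrzldkc') = rev('nrzldkc') + 'y'
rev('nrzldkc') = rev('rzldkc') + 'n'
rev('rzldkc') = rev('zldkc') + 'r'
rev('zldkc') = rev('ldkc') + 'z'
rev('ldkc') = rev('dkc') + 'l'
rev('dkc') = rev('kc') + 'd'
rev('kc') = rev('c') + 'k'
rev('c') = 'c'  (base case)
Concatenating: 'c' + 'k' + 'd' + 'l' + 'z' + 'r' + 'n' + 'y' + 'p' = 'ckdlzrnyp'

ckdlzrnyp


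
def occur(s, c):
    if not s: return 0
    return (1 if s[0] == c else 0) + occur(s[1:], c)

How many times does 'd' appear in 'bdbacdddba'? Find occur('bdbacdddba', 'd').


s[0]='b' != 'd' -> 0
s[0]='d' == 'd' -> 1
s[0]='b' != 'd' -> 0
s[0]='a' != 'd' -> 0
s[0]='c' != 'd' -> 0
s[0]='d' == 'd' -> 1
s[0]='d' == 'd' -> 1
s[0]='d' == 'd' -> 1
s[0]='b' != 'd' -> 0
s[0]='a' != 'd' -> 0
Sum: 0 + 1 + 0 + 0 + 0 + 1 + 1 + 1 + 0 + 0 = 4

4


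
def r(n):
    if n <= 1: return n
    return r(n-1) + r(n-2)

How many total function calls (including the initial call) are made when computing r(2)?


Let C(n) = total calls for r(n)
C(0) = 1, C(1) = 1
C(2) = 1 + C(1) + C(0) = 1 + 1 + 1 = 3

3


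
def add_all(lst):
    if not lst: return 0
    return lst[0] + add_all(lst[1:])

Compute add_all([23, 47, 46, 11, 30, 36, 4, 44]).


add_all([23, 47, 46, 11, 30, 36, 4, 44]) = 23 + add_all([47, 46, 11, 30, 36, 4, 44])
add_all([47, 46, 11, 30, 36, 4, 44]) = 47 + add_all([46, 11, 30, 36, 4, 44])
add_all([46, 11, 30, 36, 4, 44]) = 46 + add_all([11, 30, 36, 4, 44])
add_all([11, 30, 36, 4, 44]) = 11 + add_all([30, 36, 4, 44])
add_all([30, 36, 4, 44]) = 30 + add_all([36, 4, 44])
add_all([36, 4, 44]) = 36 + add_all([4, 44])
add_all([4, 44]) = 4 + add_all([44])
add_all([44]) = 44 + add_all([])
add_all([]) = 0  (base case)
Total: 23 + 47 + 46 + 11 + 30 + 36 + 4 + 44 + 0 = 241

241


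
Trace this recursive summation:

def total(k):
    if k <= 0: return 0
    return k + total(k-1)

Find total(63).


total(63)
= 63 + 62 + 61 + 60 + 59 + 58 + 57 + 56 + 55 + 54 + 53 + 52 + 51 + 50 + 49 + 48 + 47 + 46 + 45 + 44 + 43 + 42 + 41 + 40 + 39 + 38 + 37 + 36 + 35 + 34 + 33 + 32 + 31 + 30 + 29 + 28 + 27 + 26 + 25 + 24 + 23 + 22 + 21 + 20 + 19 + 18 + 17 + 16 + 15 + 14 + 13 + 12 + 11 + 10 + 9 + 8 + 7 + 6 + 5 + 4 + 3 + 2 + 1 + total(0)
= 63 + 62 + 61 + 60 + 59 + 58 + 57 + 56 + 55 + 54 + 53 + 52 + 51 + 50 + 49 + 48 + 47 + 46 + 45 + 44 + 43 + 42 + 41 + 40 + 39 + 38 + 37 + 36 + 35 + 34 + 33 + 32 + 31 + 30 + 29 + 28 + 27 + 26 + 25 + 24 + 23 + 22 + 21 + 20 + 19 + 18 + 17 + 16 + 15 + 14 + 13 + 12 + 11 + 10 + 9 + 8 + 7 + 6 + 5 + 4 + 3 + 2 + 1 + 0
= 2016

2016


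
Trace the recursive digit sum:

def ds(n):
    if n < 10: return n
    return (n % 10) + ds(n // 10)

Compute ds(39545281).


ds(39545281) = 1 + ds(3954528)
ds(3954528) = 8 + ds(395452)
ds(395452) = 2 + ds(39545)
ds(39545) = 5 + ds(3954)
ds(3954) = 4 + ds(395)
ds(395) = 5 + ds(39)
ds(39) = 9 + ds(3)
ds(3) = 3  (base case)
Total: 1 + 8 + 2 + 5 + 4 + 5 + 9 + 3 = 37

37


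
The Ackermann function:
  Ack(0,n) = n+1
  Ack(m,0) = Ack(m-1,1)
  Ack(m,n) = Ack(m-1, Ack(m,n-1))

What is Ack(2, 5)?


Ack(2, 5) = Ack(1, Ack(2, 4))
  Ack(2, 4) = Ack(1, Ack(2, 3))
    Ack(2, 3) = Ack(1, Ack(2, 2))
      Ack(2, 2) = Ack(1, Ack(2, 1))
        Ack(2, 1) = Ack(1, Ack(2, 0))
          Ack(2, 0) = Ack(1, 1)
          Ack(1, 1) = Ack(0, Ack(1, 0))
          Ack(1, 0) = Ack(0, 1)
          Ack(0, 1) = 2
            = Ack(0, 2)
          Ack(0, 2) = 3
          = Ack(1, 3)
          Ack(1, 3) = Ack(0, Ack(1, 2))
          Ack(1, 2) = Ack(0, Ack(1, 1))
          Ack(1, 1) = Ack(0, Ack(1, 0))
          Ack(1, 0) = Ack(0, 1)
          Ack(0, 1) = 2
            = Ack(0, 2)
          Ack(0, 2) = 3
            = Ack(0, 3)
          Ack(0, 3) = 4
            = Ack(0, 4)
          Ack(0, 4) = 5
        = Ack(1, 5)
        Ack(1, 5) = Ack(0, Ack(1, 4))
... (trace truncated)
Result: Ack(2, 5) = 13

13
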